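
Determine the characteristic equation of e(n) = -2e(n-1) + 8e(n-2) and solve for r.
Substitute e(n) = rⁿ and divide through by rⁿ⁻²: r² + 2r - 8 = 0
Factor: (r - 2)(r + 4) = 0, so r = 2, -4.
General solution: e(n) = A·2ⁿ + B·(-4)ⁿ

Characteristic: r² + 2r - 8 = 0, Roots: r = 2, -4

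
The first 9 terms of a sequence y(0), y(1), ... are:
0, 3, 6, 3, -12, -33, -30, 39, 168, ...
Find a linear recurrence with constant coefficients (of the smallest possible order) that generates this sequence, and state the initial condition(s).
Look for the lowest-order linear relation among consecutive terms.
Observation: y(n) - 2·y(n-1) - (-3)·y(n-2) = 0 holds for the shown terms, and no order-1 relation y(n) = α·y(n-1) + β fits.
Check at n=3: 2·6 + (-3)·3 = 3. ✓

y(n) = 2y(n-1) - 3y(n-2), y(0) = 0, y(1) = 3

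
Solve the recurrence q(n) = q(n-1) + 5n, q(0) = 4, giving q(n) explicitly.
Recurrence: q(n) = q(n-1) + 5n, initial: q(0) = 4.
Telescoping: q(n) = q(0) + 5·Σᵢ₌₁ⁿ i = 4 + 5·n(n+1)/2.

q(n) = 5·n(n+1)/2 + 4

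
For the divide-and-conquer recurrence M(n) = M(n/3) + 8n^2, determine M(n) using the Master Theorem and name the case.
Master Theorem template: M(n) = a·M(n/b) + f(n).
Here: a=1, b=3, f(n)=8n^2
Compute log_b(a) = log_3(1) = 0.
f(n) = 8n^2 = Ω(n^(0+ε)) with ε = 2, and the regularity condition holds (a·f(n/b) = (a/b^2)·f(n) with a/b^2 = 3^-2 < 1). Case 3: M(n) = Θ(f(n)) = Θ(n^2).

Case 3: M(n) = Θ(n^2)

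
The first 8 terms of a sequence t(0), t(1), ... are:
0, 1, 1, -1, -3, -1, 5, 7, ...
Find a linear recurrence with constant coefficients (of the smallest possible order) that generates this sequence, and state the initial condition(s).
Look for the lowest-order linear relation among consecutive terms.
Observation: t(n) - 1·t(n-1) - (-2)·t(n-2) = 0 holds for the shown terms, and no order-1 relation t(n) = α·t(n-1) + β fits.
Check at n=3: 1·1 + (-2)·1 = -1. ✓

t(n) = t(n-1) - 2t(n-2), t(0) = 0, t(1) = 1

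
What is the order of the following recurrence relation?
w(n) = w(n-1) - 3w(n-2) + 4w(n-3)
The order is the largest lag k for which w(n-k) appears. Here the deepest term is w(n-3), so the order is 3.

Order 3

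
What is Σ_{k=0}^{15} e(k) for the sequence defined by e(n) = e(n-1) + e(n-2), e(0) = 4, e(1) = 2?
Computing the sequence terms: 4, 2, 6, 8, 14, 22, 36, 58, 94, 152, 246, 398, 644, 1042, 1686, 2728
Adding these values together:

7140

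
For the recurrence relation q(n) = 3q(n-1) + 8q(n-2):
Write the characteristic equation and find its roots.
Substitute q(n) = rⁿ and divide through by rⁿ⁻²: r² - 3r - 8 = 0
Discriminant: 3² + 4·8 = 41, not a perfect square, so by the quadratic formula r = (3 ± √41)/2.
General solution: q(n) = A·r₁ⁿ + B·r₂ⁿ where r₁,r₂ = (3 ± √41)/2

Characteristic: r² - 3r - 8 = 0, Roots: r = (3 ± √41)/2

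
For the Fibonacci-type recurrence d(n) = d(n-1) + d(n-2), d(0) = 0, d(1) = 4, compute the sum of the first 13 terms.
Computing the sequence terms: 0, 4, 4, 8, 12, 20, 32, 52, 84, 136, 220, 356, 576
Adding these values together:

1504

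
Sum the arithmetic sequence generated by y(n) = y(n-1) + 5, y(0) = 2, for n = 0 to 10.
Computing the sequence terms: 2, 7, 12, 17, 22, 27, 32, 37, 42, 47, 52
Adding these values together:

297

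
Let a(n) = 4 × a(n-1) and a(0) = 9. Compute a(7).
Computing step by step:
a(0) = 9
a(1) = 4 × 9 = 36
a(2) = 4 × 36 = 144
a(3) = 4 × 144 = 576
a(4) = 4 × 576 = 2304
a(5) = 4 × 2304 = 9216
a(6) = 4 × 9216 = 36864
a(7) = 4 × 36864 = 147456

147456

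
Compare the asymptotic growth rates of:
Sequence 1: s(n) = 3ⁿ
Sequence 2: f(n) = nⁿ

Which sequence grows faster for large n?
Comparing growth rates:
Growth-rate hierarchy: log n ≺ any polynomial ≺ any exponential cⁿ (c>1) ≺ n! ≺ nⁿ.
super-exponential nⁿ dominates exponential base 3 asymptotically.

f(n) grows faster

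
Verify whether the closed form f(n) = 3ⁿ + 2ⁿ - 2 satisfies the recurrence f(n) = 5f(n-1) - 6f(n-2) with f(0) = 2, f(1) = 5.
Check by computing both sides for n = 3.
From the recurrence with f(0) = 2, f(1) = 5:
  f(0) = 2, f(1) = 5, f(2) = 13, f(3) = 35
  so the recurrence gives f(3) = 35.
From the proposed closed form f(n) = 3ⁿ + 2ⁿ - 2:
  f(3) = 33.
The recurrence gives 35 but the closed form gives 33, so the closed form does not satisfy the recurrence.

No, the closed form is incorrect.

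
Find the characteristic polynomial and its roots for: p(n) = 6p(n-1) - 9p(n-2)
Substitute p(n) = rⁿ and divide through by rⁿ⁻²: r² - 6r + 9 = 0
Factor: (r - 3)² = 0, so r = 3 (double root).
General solution: p(n) = (A + Bn)·3ⁿ

Characteristic: r² - 6r + 9 = 0, Roots: r = 3 (double root)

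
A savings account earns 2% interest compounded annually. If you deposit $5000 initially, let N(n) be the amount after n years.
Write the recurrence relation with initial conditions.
Each year the balance grows by 2%, i.e. is multiplied by 1 + 2/100 = 1.02, so N(n) = 1.02 × N(n-1). The initial deposit gives N(0) = 5000.
Unrolling gives the closed form N(n) = 5000 × (1.02)ⁿ.

N(n) = 1.02 × N(n-1), N(0) = 5000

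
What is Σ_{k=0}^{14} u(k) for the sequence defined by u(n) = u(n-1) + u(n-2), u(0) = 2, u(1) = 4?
Computing the sequence terms: 2, 4, 6, 10, 16, 26, 42, 68, 110, 178, 288, 466, 754, 1220, 1974
Adding these values together:

5164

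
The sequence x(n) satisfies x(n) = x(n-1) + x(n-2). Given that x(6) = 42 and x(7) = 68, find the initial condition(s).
Work backwards using x(k) = x(k+2) - x(k+1):
x(5) = x(7) - x(6) = 68 - 42 = 26
x(4) = x(6) - x(5) = 42 - 26 = 16
x(3) = x(5) - x(4) = 26 - 16 = 10
x(2) = x(4) - x(3) = 16 - 10 = 6
x(1) = x(3) - x(2) = 10 - 6 = 4
x(0) = x(2) - x(1) = 6 - 4 = 2

x(0) = 2, x(1) = 4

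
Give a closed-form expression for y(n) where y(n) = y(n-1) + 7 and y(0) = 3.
Recurrence: y(n) = y(n-1) + 7, initial: y(0) = 3.
Each step adds 7, so y(n) = y(0) + 7n = 7n + 3.

y(n) = 7n + 3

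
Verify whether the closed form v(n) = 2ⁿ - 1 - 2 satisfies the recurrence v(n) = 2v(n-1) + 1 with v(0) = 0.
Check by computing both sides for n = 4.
From the recurrence with v(0) = 0:
  v(0) = 0, v(1) = 1, v(2) = 3, v(3) = 7, v(4) = 15
  so the recurrence gives v(4) = 15.
From the proposed closed form v(n) = 2ⁿ - 1 - 2:
  v(4) = 13.
The recurrence gives 15 but the closed form gives 13, so the closed form does not satisfy the recurrence.

No, the closed form is incorrect.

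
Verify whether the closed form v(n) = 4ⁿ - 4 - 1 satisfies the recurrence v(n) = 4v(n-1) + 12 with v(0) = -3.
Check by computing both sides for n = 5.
From the recurrence with v(0) = -3:
  v(0) = -3, v(1) = 0, v(2) = 12, v(3) = 60, v(4) = 252, v(5) = 1020
  so the recurrence gives v(5) = 1020.
From the proposed closed form v(n) = 4ⁿ - 4 - 1:
  v(5) = 1019.
The recurrence gives 1020 but the closed form gives 1019, so the closed form does not satisfy the recurrence.

No, the closed form is incorrect.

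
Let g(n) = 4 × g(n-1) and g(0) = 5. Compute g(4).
Computing step by step:
g(0) = 5
g(1) = 4 × 5 = 20
g(2) = 4 × 20 = 80
g(3) = 4 × 80 = 320
g(4) = 4 × 320 = 1280

1280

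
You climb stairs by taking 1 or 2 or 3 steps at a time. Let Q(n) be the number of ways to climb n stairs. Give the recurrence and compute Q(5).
Condition on the size of the last step (1 to 3): before it there were n-1, …, n-3 stairs climbed, and these cases are disjoint, so Q(n) = Q(n-1) + Q(n-2) + Q(n-3) (order-3 linear recurrence).
Initial conditions by direct count (compositions of i into parts ≤ 3): Q(1) = 1; Q(2) = 2; Q(3) = 4.
Iterating the recurrence: Q(4) = 7, Q(5) = 13.

Q(n) = Q(n-1) + Q(n-2) + Q(n-3), Q(1) = 1, Q(2) = 2, Q(3) = 4; Q(5) = 13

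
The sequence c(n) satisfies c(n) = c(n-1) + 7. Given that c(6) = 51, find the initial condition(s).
c(6) = c(0) + 6·7, so c(0) = 51 - 42 = 9.

c(0) = 9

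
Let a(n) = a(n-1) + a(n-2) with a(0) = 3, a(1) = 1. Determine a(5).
Computing the sequence terms:
3, 1, 4, 5, 9, 14

14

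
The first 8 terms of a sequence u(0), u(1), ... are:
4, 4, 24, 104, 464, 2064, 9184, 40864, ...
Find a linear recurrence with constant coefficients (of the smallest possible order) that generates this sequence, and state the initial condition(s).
Look for the lowest-order linear relation among consecutive terms.
Observation: u(n) - 4·u(n-1) - (2)·u(n-2) = 0 holds for the shown terms, and no order-1 relation u(n) = α·u(n-1) + β fits.
Check at n=3: 4·24 + (2)·4 = 104. ✓

u(n) = 4u(n-1) + 2u(n-2), u(0) = 4, u(1) = 4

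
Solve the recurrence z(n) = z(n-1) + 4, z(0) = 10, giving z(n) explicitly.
Recurrence: z(n) = z(n-1) + 4, initial: z(0) = 10.
Each step adds 4, so z(n) = z(0) + 4n = 4n + 10.

z(n) = 4n + 10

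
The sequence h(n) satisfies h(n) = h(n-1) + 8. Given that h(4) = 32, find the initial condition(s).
h(4) = h(0) + 4·8, so h(0) = 32 - 32 = 0.

h(0) = 0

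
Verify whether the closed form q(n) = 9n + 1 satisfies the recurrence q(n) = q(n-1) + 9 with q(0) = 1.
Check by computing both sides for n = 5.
From the recurrence with q(0) = 1:
  q(0) = 1, q(1) = 10, q(2) = 19, q(3) = 28, q(4) = 37, q(5) = 46
  so the recurrence gives q(5) = 46.
From the proposed closed form q(n) = 9n + 1:
  q(5) = 46.
Both sides give 46 at n = 5, and the initial condition(s) match, so the closed form is consistent.

Yes, the closed form is correct.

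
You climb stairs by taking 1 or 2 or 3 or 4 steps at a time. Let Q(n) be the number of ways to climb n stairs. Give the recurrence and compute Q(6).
Condition on the size of the last step (1 to 4): before it there were n-1, …, n-4 stairs climbed, and these cases are disjoint, so Q(n) = Q(n-1) + Q(n-2) + Q(n-3) + Q(n-4) (order-4 linear recurrence).
Initial conditions by direct count (compositions of i into parts ≤ 4): Q(1) = 1; Q(2) = 2; Q(3) = 4; Q(4) = 8.
Iterating the recurrence: Q(5) = 15, Q(6) = 29.

Q(n) = Q(n-1) + Q(n-2) + Q(n-3) + Q(n-4), Q(1) = 1, Q(2) = 2, Q(3) = 4, Q(4) = 8; Q(6) = 29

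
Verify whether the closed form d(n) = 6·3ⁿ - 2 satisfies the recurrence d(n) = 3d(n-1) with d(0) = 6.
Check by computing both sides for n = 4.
From the recurrence with d(0) = 6:
  d(0) = 6, d(1) = 18, d(2) = 54, d(3) = 162, d(4) = 486
  so the recurrence gives d(4) = 486.
From the proposed closed form d(n) = 6·3ⁿ - 2:
  d(4) = 484.
The recurrence gives 486 but the closed form gives 484, so the closed form does not satisfy the recurrence.

No, the closed form is incorrect.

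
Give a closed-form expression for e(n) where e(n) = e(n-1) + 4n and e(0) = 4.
Recurrence: e(n) = e(n-1) + 4n, initial: e(0) = 4.
Telescoping: e(n) = e(0) + 4·Σᵢ₌₁ⁿ i = 4 + 4·n(n+1)/2.

e(n) = 4·n(n+1)/2 + 4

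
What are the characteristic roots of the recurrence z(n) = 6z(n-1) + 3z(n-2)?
Substitute z(n) = rⁿ and divide through by rⁿ⁻²: r² - 6r - 3 = 0
Discriminant: 6² + 4·3 = 48, not a perfect square, so by the quadratic formula r = (6 ± √48)/2.
General solution: z(n) = A·r₁ⁿ + B·r₂ⁿ where r₁,r₂ = (6 ± √48)/2

Characteristic: r² - 6r - 3 = 0, Roots: r = (6 ± √48)/2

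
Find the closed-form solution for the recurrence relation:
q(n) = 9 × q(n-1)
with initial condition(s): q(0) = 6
Recurrence: q(n) = 9 × q(n-1), initial: q(0) = 6.
Each term is 9 times the previous, so this is geometric with ratio 9. After n steps: q(n) = q(0)·9ⁿ = 6·9ⁿ.

q(n) = 6·9ⁿ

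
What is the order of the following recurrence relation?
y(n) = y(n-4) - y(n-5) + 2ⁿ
The order is the largest lag k for which y(n-k) appears. Here the deepest term is y(n-5) (the 2ⁿ term is non-homogeneous and does not affect the order), so the order is 5.

Order 5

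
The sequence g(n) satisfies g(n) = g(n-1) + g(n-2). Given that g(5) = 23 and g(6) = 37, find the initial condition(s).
Work backwards using g(k) = g(k+2) - g(k+1):
g(4) = g(6) - g(5) = 37 - 23 = 14
g(3) = g(5) - g(4) = 23 - 14 = 9
g(2) = g(4) - g(3) = 14 - 9 = 5
g(1) = g(3) - g(2) = 9 - 5 = 4
g(0) = g(2) - g(1) = 5 - 4 = 1

g(0) = 1, g(1) = 4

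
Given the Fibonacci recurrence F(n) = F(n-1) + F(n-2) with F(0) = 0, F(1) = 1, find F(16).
Computing the sequence terms:
0, 1, 1, 2, 3, 5, 8, 13, 21, 34, 55, 89, 144, 233, 377, 610, 987

987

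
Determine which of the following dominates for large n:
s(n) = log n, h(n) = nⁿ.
Comparing growth rates:
Growth-rate hierarchy: log n ≺ any polynomial ≺ any exponential cⁿ (c>1) ≺ n! ≺ nⁿ.
super-exponential nⁿ dominates logarithmic asymptotically.

h(n) grows faster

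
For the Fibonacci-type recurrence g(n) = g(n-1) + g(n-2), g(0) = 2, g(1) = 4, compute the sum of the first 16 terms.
Computing the sequence terms: 2, 4, 6, 10, 16, 26, 42, 68, 110, 178, 288, 466, 754, 1220, 1974, 3194
Adding these values together:

8358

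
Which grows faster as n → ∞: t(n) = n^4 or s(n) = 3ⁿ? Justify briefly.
Comparing growth rates:
Growth-rate hierarchy: log n ≺ any polynomial ≺ any exponential cⁿ (c>1) ≺ n! ≺ nⁿ.
exponential base 3 dominates polynomial degree 4 asymptotically.

s(n) grows faster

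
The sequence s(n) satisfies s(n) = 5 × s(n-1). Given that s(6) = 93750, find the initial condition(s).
In general s(n) = 5ⁿ · s(0). At n = 6: s(0) = s(6) / 5^6 = 93750 / 15625 = 6.

s(0) = 6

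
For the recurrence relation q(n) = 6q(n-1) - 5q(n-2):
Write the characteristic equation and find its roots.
Substitute q(n) = rⁿ and divide through by rⁿ⁻²: r² - 6r + 5 = 0
Factor: (r - 1)(r - 5) = 0, so r = 1, 5.
General solution: q(n) = A·1ⁿ + B·5ⁿ

Characteristic: r² - 6r + 5 = 0, Roots: r = 1, 5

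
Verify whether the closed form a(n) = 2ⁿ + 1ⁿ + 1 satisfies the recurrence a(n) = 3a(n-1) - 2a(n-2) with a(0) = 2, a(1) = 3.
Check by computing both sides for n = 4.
From the recurrence with a(0) = 2, a(1) = 3:
  a(0) = 2, a(1) = 3, a(2) = 5, a(3) = 9, a(4) = 17
  so the recurrence gives a(4) = 17.
From the proposed closed form a(n) = 2ⁿ + 1ⁿ + 1:
  a(4) = 18.
The recurrence gives 17 but the closed form gives 18, so the closed form does not satisfy the recurrence.

No, the closed form is incorrect.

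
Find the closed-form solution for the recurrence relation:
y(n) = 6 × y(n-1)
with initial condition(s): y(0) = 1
Recurrence: y(n) = 6 × y(n-1), initial: y(0) = 1.
Each term is 6 times the previous, so this is geometric with ratio 6. After n steps: y(n) = y(0)·6ⁿ = 6ⁿ.

y(n) = 6ⁿ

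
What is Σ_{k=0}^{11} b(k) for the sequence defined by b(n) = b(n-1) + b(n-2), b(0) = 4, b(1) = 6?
Computing the sequence terms: 4, 6, 10, 16, 26, 42, 68, 110, 178, 288, 466, 754
Adding these values together:

1968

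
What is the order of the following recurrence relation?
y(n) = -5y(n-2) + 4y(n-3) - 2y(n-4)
The order is the largest lag k for which y(n-k) appears. Here the deepest term is y(n-4), so the order is 4.

Order 4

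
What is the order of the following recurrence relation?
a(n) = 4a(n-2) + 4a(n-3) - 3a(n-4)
The order is the largest lag k for which a(n-k) appears. Here the deepest term is a(n-4), so the order is 4.

Order 4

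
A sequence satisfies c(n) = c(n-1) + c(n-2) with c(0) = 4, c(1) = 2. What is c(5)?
Computing the sequence terms:
4, 2, 6, 8, 14, 22

22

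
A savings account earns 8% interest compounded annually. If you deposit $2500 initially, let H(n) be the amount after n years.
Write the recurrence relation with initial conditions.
Each year the balance grows by 8%, i.e. is multiplied by 1 + 8/100 = 1.08, so H(n) = 1.08 × H(n-1). The initial deposit gives H(0) = 2500.
Unrolling gives the closed form H(n) = 2500 × (1.08)ⁿ.

H(n) = 1.08 × H(n-1), H(0) = 2500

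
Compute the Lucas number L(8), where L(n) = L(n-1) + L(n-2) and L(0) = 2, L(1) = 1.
Computing the sequence terms:
2, 1, 3, 4, 7, 11, 18, 29, 47

47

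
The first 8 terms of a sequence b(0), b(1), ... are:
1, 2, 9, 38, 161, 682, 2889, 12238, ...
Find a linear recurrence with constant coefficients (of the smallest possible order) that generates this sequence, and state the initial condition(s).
Look for the lowest-order linear relation among consecutive terms.
Observation: b(n) - 4·b(n-1) - (1)·b(n-2) = 0 holds for the shown terms, and no order-1 relation b(n) = α·b(n-1) + β fits.
Check at n=3: 4·9 + (1)·2 = 38. ✓

b(n) = 4b(n-1) + b(n-2), b(0) = 1, b(1) = 2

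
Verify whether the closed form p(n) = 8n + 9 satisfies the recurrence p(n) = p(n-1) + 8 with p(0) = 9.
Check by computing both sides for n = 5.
From the recurrence with p(0) = 9:
  p(0) = 9, p(1) = 17, p(2) = 25, p(3) = 33, p(4) = 41, p(5) = 49
  so the recurrence gives p(5) = 49.
From the proposed closed form p(n) = 8n + 9:
  p(5) = 49.
Both sides give 49 at n = 5, and the initial condition(s) match, so the closed form is consistent.

Yes, the closed form is correct.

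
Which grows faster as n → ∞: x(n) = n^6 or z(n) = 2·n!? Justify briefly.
Comparing growth rates:
Growth-rate hierarchy: log n ≺ any polynomial ≺ any exponential cⁿ (c>1) ≺ n! ≺ nⁿ.
factorial dominates polynomial degree 6 asymptotically.

z(n) grows faster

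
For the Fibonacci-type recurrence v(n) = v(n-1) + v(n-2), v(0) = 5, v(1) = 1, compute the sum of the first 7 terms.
Computing the sequence terms: 5, 1, 6, 7, 13, 20, 33
Adding these values together:

85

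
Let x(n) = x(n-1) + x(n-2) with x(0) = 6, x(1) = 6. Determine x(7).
Computing the sequence terms:
6, 6, 12, 18, 30, 48, 78, 126

126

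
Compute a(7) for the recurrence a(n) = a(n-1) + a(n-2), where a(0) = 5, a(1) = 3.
Computing the sequence terms:
5, 3, 8, 11, 19, 30, 49, 79

79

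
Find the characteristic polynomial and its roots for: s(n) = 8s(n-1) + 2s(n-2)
Substitute s(n) = rⁿ and divide through by rⁿ⁻²: r² - 8r - 2 = 0
Discriminant: 8² + 4·2 = 72, not a perfect square, so by the quadratic formula r = (8 ± √72)/2.
General solution: s(n) = A·r₁ⁿ + B·r₂ⁿ where r₁,r₂ = (8 ± √72)/2

Characteristic: r² - 8r - 2 = 0, Roots: r = (8 ± √72)/2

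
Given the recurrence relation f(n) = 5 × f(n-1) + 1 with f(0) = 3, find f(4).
Computing step by step:
f(0) = 3
f(1) = 5 × 3 + 1 = 16
f(2) = 5 × 16 + 1 = 81
f(3) = 5 × 81 + 1 = 406
f(4) = 5 × 406 + 1 = 2031

2031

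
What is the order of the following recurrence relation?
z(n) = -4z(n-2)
The order is the largest lag k for which z(n-k) appears. Here the deepest term is z(n-2), so the order is 2.

Order 2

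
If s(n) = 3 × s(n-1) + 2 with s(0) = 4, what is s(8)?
Computing step by step:
s(0) = 4
s(1) = 3 × 4 + 2 = 14
s(2) = 3 × 14 + 2 = 44
s(3) = 3 × 44 + 2 = 134
s(4) = 3 × 134 + 2 = 404
s(5) = 3 × 404 + 2 = 1214
s(6) = 3 × 1214 + 2 = 3644
s(7) = 3 × 3644 + 2 = 10934
s(8) = 3 × 10934 + 2 = 32804

32804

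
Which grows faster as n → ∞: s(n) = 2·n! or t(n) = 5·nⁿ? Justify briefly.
Comparing growth rates:
Growth-rate hierarchy: log n ≺ any polynomial ≺ any exponential cⁿ (c>1) ≺ n! ≺ nⁿ.
super-exponential nⁿ dominates factorial asymptotically.

t(n) grows faster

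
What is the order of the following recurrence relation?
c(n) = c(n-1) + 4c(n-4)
The order is the largest lag k for which c(n-k) appears. Here the deepest term is c(n-4), so the order is 4.

Order 4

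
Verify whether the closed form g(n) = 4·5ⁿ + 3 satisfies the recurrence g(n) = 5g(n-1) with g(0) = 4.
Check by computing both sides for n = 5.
From the recurrence with g(0) = 4:
  g(0) = 4, g(1) = 20, g(2) = 100, g(3) = 500, g(4) = 2500, g(5) = 12500
  so the recurrence gives g(5) = 12500.
From the proposed closed form g(n) = 4·5ⁿ + 3:
  g(5) = 12503.
The recurrence gives 12500 but the closed form gives 12503, so the closed form does not satisfy the recurrence.

No, the closed form is incorrect.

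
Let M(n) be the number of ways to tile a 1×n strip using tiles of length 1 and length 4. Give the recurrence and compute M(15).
Condition on the last tile: it has length 1 (leaving a 1×(n-1) strip) or length 4 (leaving a 1×(n-4) strip), so M(n) = M(n-1) + M(n-4) (order-4 linear recurrence).
For 0 ≤ i < 4 only unit tiles fit, so M(i) = 1.
Iterating the recurrence: M(4) = 2, M(5) = 3, M(6) = 4, M(7) = 5, M(8) = 7, M(9) = 10, M(10) = 14, M(11) = 19, M(12) = 26, M(13) = 36, M(14) = 50, M(15) = 69.

M(n) = M(n-1) + M(n-4), with M(i) = 1 for 0 ≤ i < 4; M(15) = 69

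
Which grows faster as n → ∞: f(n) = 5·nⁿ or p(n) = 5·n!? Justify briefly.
Comparing growth rates:
Growth-rate hierarchy: log n ≺ any polynomial ≺ any exponential cⁿ (c>1) ≺ n! ≺ nⁿ.
super-exponential nⁿ dominates factorial asymptotically.

f(n) grows faster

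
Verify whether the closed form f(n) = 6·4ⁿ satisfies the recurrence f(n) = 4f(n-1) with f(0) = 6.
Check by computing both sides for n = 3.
From the recurrence with f(0) = 6:
  f(0) = 6, f(1) = 24, f(2) = 96, f(3) = 384
  so the recurrence gives f(3) = 384.
From the proposed closed form f(n) = 6·4ⁿ:
  f(3) = 384.
Both sides give 384 at n = 3, and the initial condition(s) match, so the closed form is consistent.

Yes, the closed form is correct.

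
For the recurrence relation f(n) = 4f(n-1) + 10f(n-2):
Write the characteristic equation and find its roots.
Substitute f(n) = rⁿ and divide through by rⁿ⁻²: r² - 4r - 10 = 0
Discriminant: 4² + 4·10 = 56, not a perfect square, so by the quadratic formula r = (4 ± √56)/2.
General solution: f(n) = A·r₁ⁿ + B·r₂ⁿ where r₁,r₂ = (4 ± √56)/2

Characteristic: r² - 4r - 10 = 0, Roots: r = (4 ± √56)/2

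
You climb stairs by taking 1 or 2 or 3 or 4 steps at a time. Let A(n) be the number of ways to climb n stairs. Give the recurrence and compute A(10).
Condition on the size of the last step (1 to 4): before it there were n-1, …, n-4 stairs climbed, and these cases are disjoint, so A(n) = A(n-1) + A(n-2) + A(n-3) + A(n-4) (order-4 linear recurrence).
Initial conditions by direct count (compositions of i into parts ≤ 4): A(1) = 1; A(2) = 2; A(3) = 4; A(4) = 8.
Iterating the recurrence: A(5) = 15, A(6) = 29, A(7) = 56, A(8) = 108, A(9) = 208, A(10) = 401.

A(n) = A(n-1) + A(n-2) + A(n-3) + A(n-4), A(1) = 1, A(2) = 2, A(3) = 4, A(4) = 8; A(10) = 401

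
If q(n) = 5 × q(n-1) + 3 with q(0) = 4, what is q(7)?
Computing step by step:
q(0) = 4
q(1) = 5 × 4 + 3 = 23
q(2) = 5 × 23 + 3 = 118
q(3) = 5 × 118 + 3 = 593
q(4) = 5 × 593 + 3 = 2968
q(5) = 5 × 2968 + 3 = 14843
q(6) = 5 × 14843 + 3 = 74218
q(7) = 5 × 74218 + 3 = 371093

371093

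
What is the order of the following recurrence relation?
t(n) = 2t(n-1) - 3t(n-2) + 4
The order is the largest lag k for which t(n-k) appears. Here the deepest term is t(n-2) (the 4 term is non-homogeneous and does not affect the order), so the order is 2.

Order 2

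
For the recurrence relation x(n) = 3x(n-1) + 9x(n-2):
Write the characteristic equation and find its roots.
Substitute x(n) = rⁿ and divide through by rⁿ⁻²: r² - 3r - 9 = 0
Discriminant: 3² + 4·9 = 45, not a perfect square, so by the quadratic formula r = (3 ± √45)/2.
General solution: x(n) = A·r₁ⁿ + B·r₂ⁿ where r₁,r₂ = (3 ± √45)/2

Characteristic: r² - 3r - 9 = 0, Roots: r = (3 ± √45)/2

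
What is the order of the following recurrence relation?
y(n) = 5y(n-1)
The order is the largest lag k for which y(n-k) appears. Here the deepest term is y(n-1), so the order is 1.

Order 1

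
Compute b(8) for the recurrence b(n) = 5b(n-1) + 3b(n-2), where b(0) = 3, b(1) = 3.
Computing the sequence terms:
3, 3, 24, 129, 717, 3972, 22011, 121971, 675888

675888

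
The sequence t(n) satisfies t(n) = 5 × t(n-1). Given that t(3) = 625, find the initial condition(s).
In general t(n) = 5ⁿ · t(0). At n = 3: t(0) = t(3) / 5^3 = 625 / 125 = 5.

t(0) = 5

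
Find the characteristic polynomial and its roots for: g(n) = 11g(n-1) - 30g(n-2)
Substitute g(n) = rⁿ and divide through by rⁿ⁻²: r² - 11r + 30 = 0
Factor: (r - 5)(r - 6) = 0, so r = 5, 6.
General solution: g(n) = A·5ⁿ + B·6ⁿ

Characteristic: r² - 11r + 30 = 0, Roots: r = 5, 6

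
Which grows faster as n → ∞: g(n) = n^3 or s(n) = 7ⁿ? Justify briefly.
Comparing growth rates:
Growth-rate hierarchy: log n ≺ any polynomial ≺ any exponential cⁿ (c>1) ≺ n! ≺ nⁿ.
exponential base 7 dominates polynomial degree 3 asymptotically.

s(n) grows faster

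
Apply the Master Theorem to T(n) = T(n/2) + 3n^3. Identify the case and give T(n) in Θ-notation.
Master Theorem template: T(n) = a·T(n/b) + f(n).
Here: a=1, b=2, f(n)=3n^3
Compute log_b(a) = log_2(1) = 0.
f(n) = 3n^3 = Ω(n^(0+ε)) with ε = 3, and the regularity condition holds (a·f(n/b) = (a/b^3)·f(n) with a/b^3 = 2^-3 < 1). Case 3: T(n) = Θ(f(n)) = Θ(n^3).

Case 3: T(n) = Θ(n^3)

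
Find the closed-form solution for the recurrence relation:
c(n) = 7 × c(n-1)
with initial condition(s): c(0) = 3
Recurrence: c(n) = 7 × c(n-1), initial: c(0) = 3.
Each term is 7 times the previous, so this is geometric with ratio 7. After n steps: c(n) = c(0)·7ⁿ = 3·7ⁿ.

c(n) = 3·7ⁿ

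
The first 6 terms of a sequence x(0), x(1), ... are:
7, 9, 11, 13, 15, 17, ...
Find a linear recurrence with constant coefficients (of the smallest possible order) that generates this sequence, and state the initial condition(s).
Look for the lowest-order linear relation among consecutive terms.
Observation: consecutive differences are constant (= 2).
Check at n=2: 1·9 + 2 = 11. ✓

x(n) = x(n-1) + 2, x(0) = 7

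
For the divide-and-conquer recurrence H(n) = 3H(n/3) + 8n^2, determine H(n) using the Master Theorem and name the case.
Master Theorem template: H(n) = a·H(n/b) + f(n).
Here: a=3, b=3, f(n)=8n^2
Compute log_b(a) = log_3(3) = 1.
f(n) = 8n^2 = Ω(n^(1+ε)) with ε = 1, and the regularity condition holds (a·f(n/b) = (a/b^2)·f(n) with a/b^2 = 3^-1 < 1). Case 3: H(n) = Θ(f(n)) = Θ(n^2).

Case 3: H(n) = Θ(n^2)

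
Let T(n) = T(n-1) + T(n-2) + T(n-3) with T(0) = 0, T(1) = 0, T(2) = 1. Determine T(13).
Computing the sequence terms:
0, 0, 1, 1, 2, 4, 7, 13, 24, 44, 81, 149, 274, 504

504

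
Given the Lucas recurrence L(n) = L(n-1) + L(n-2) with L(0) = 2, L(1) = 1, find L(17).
Computing the sequence terms:
2, 1, 3, 4, 7, 11, 18, 29, 47, 76, 123, 199, 322, 521, 843, 1364, 2207, 3571

3571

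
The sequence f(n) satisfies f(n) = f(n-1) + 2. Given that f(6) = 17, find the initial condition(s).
f(6) = f(0) + 6·2, so f(0) = 17 - 12 = 5.

f(0) = 5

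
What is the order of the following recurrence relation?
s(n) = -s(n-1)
The order is the largest lag k for which s(n-k) appears. Here the deepest term is s(n-1), so the order is 1.

Order 1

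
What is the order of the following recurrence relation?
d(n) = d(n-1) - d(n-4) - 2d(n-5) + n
The order is the largest lag k for which d(n-k) appears. Here the deepest term is d(n-5) (the n term is non-homogeneous and does not affect the order), so the order is 5.

Order 5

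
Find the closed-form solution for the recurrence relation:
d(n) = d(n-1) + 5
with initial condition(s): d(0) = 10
Recurrence: d(n) = d(n-1) + 5, initial: d(0) = 10.
Each step adds 5, so d(n) = d(0) + 5n = 5n + 10.

d(n) = 5n + 10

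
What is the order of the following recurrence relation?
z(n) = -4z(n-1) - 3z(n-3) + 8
The order is the largest lag k for which z(n-k) appears. Here the deepest term is z(n-3) (the 8 term is non-homogeneous and does not affect the order), so the order is 3.

Order 3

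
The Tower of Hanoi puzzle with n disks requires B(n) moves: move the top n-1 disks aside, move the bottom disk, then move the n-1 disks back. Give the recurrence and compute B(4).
Moving n disks = move the top n-1 disks aside (B(n-1) moves) + move the largest disk (1 move) + move the n-1 disks back on top (B(n-1) moves), so B(n) = 2B(n-1) + 1, with B(1) = 1 (a single disk takes one move).
First terms: 1, 3, 7, 15, … — each is one less than a power of 2. Indeed B(n) + 1 = 2(B(n-1) + 1) with B(1) + 1 = 2, so B(n) + 1 = 2ⁿ and B(n) = 2ⁿ - 1.
Hence B(4) = 2^4 - 1 = 16 - 1 = 15.

B(n) = 2B(n-1) + 1, B(1) = 1; B(4) = 15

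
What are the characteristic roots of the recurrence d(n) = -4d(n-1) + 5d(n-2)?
Substitute d(n) = rⁿ and divide through by rⁿ⁻²: r² + 4r - 5 = 0
Factor: (r + 5)(r - 1) = 0, so r = -5, 1.
General solution: d(n) = A·(-5)ⁿ + B·1ⁿ

Characteristic: r² + 4r - 5 = 0, Roots: r = -5, 1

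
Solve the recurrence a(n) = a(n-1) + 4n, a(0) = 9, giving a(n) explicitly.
Recurrence: a(n) = a(n-1) + 4n, initial: a(0) = 9.
Telescoping: a(n) = a(0) + 4·Σᵢ₌₁ⁿ i = 9 + 4·n(n+1)/2.

a(n) = 4·n(n+1)/2 + 9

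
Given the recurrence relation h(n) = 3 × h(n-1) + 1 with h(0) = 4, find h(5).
Computing step by step:
h(0) = 4
h(1) = 3 × 4 + 1 = 13
h(2) = 3 × 13 + 1 = 40
h(3) = 3 × 40 + 1 = 121
h(4) = 3 × 121 + 1 = 364
h(5) = 3 × 364 + 1 = 1093

1093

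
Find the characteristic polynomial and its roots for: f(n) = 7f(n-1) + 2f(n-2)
Substitute f(n) = rⁿ and divide through by rⁿ⁻²: r² - 7r - 2 = 0
Discriminant: 7² + 4·2 = 57, not a perfect square, so by the quadratic formula r = (7 ± √57)/2.
General solution: f(n) = A·r₁ⁿ + B·r₂ⁿ where r₁,r₂ = (7 ± √57)/2

Characteristic: r² - 7r - 2 = 0, Roots: r = (7 ± √57)/2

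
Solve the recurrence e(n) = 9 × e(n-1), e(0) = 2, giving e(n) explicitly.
Recurrence: e(n) = 9 × e(n-1), initial: e(0) = 2.
Each term is 9 times the previous, so this is geometric with ratio 9. After n steps: e(n) = e(0)·9ⁿ = 2·9ⁿ.

e(n) = 2·9ⁿ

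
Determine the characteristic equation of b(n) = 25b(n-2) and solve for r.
Substitute b(n) = rⁿ and divide through by rⁿ⁻²: r² - 25 = 0
Factor: (r + 5)(r - 5) = 0, so r = -5, 5.
General solution: b(n) = A·(-5)ⁿ + B·5ⁿ

Characteristic: r² - 25 = 0, Roots: r = -5, 5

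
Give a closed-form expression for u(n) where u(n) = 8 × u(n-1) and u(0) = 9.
Recurrence: u(n) = 8 × u(n-1), initial: u(0) = 9.
Each term is 8 times the previous, so this is geometric with ratio 8. After n steps: u(n) = u(0)·8ⁿ = 9·8ⁿ.

u(n) = 9·8ⁿ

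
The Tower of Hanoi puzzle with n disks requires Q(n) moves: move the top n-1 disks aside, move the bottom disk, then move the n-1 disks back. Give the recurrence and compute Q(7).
Moving n disks = move the top n-1 disks aside (Q(n-1) moves) + move the largest disk (1 move) + move the n-1 disks back on top (Q(n-1) moves), so Q(n) = 2Q(n-1) + 1, with Q(1) = 1 (a single disk takes one move).
First terms: 1, 3, 7, 15, 31, 63, … — each is one less than a power of 2. Indeed Q(n) + 1 = 2(Q(n-1) + 1) with Q(1) + 1 = 2, so Q(n) + 1 = 2ⁿ and Q(n) = 2ⁿ - 1.
Hence Q(7) = 2^7 - 1 = 128 - 1 = 127.

Q(n) = 2Q(n-1) + 1, Q(1) = 1; Q(7) = 127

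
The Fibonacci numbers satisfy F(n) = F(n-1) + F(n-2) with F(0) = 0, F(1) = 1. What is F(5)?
Computing the sequence terms:
0, 1, 1, 2, 3, 5

5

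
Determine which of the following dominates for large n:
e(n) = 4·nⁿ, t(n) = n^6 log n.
Comparing growth rates:
Growth-rate hierarchy: log n ≺ any polynomial ≺ any exponential cⁿ (c>1) ≺ n! ≺ nⁿ.
super-exponential nⁿ dominates polynomial degree 6 (with log factor) asymptotically.

e(n) grows faster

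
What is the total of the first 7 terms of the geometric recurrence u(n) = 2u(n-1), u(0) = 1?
Computing the sequence terms: 1, 2, 4, 8, 16, 32, 64
Adding these values together:

127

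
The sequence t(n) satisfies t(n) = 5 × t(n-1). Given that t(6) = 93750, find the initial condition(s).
In general t(n) = 5ⁿ · t(0). At n = 6: t(0) = t(6) / 5^6 = 93750 / 15625 = 6.

t(0) = 6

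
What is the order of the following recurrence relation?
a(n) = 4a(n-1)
The order is the largest lag k for which a(n-k) appears. Here the deepest term is a(n-1), so the order is 1.

Order 1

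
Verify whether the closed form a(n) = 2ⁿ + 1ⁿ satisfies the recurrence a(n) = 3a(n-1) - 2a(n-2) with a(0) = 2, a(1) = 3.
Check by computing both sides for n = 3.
From the recurrence with a(0) = 2, a(1) = 3:
  a(0) = 2, a(1) = 3, a(2) = 5, a(3) = 9
  so the recurrence gives a(3) = 9.
From the proposed closed form a(n) = 2ⁿ + 1ⁿ:
  a(3) = 9.
Both sides give 9 at n = 3, and the initial condition(s) match, so the closed form is consistent.

Yes, the closed form is correct.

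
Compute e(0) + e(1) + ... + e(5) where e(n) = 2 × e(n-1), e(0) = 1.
Computing the sequence terms: 1, 2, 4, 8, 16, 32
Adding these values together:

63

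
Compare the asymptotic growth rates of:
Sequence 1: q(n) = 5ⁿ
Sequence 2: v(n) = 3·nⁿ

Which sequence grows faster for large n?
Comparing growth rates:
Growth-rate hierarchy: log n ≺ any polynomial ≺ any exponential cⁿ (c>1) ≺ n! ≺ nⁿ.
super-exponential nⁿ dominates exponential base 5 asymptotically.

v(n) grows faster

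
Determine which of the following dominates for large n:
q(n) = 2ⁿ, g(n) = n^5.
Comparing growth rates:
Growth-rate hierarchy: log n ≺ any polynomial ≺ any exponential cⁿ (c>1) ≺ n! ≺ nⁿ.
exponential base 2 dominates polynomial degree 5 asymptotically.

q(n) grows faster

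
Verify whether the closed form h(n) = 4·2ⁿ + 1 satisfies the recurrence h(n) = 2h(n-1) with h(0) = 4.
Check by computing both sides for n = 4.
From the recurrence with h(0) = 4:
  h(0) = 4, h(1) = 8, h(2) = 16, h(3) = 32, h(4) = 64
  so the recurrence gives h(4) = 64.
From the proposed closed form h(n) = 4·2ⁿ + 1:
  h(4) = 65.
The recurrence gives 64 but the closed form gives 65, so the closed form does not satisfy the recurrence.

No, the closed form is incorrect.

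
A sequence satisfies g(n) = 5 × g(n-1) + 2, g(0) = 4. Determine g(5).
Computing step by step:
g(0) = 4
g(1) = 5 × 4 + 2 = 22
g(2) = 5 × 22 + 2 = 112
g(3) = 5 × 112 + 2 = 562
g(4) = 5 × 562 + 2 = 2812
g(5) = 5 × 2812 + 2 = 14062

14062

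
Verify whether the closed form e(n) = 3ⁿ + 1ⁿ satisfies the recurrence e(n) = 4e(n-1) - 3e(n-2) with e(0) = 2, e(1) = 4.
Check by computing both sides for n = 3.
From the recurrence with e(0) = 2, e(1) = 4:
  e(0) = 2, e(1) = 4, e(2) = 10, e(3) = 28
  so the recurrence gives e(3) = 28.
From the proposed closed form e(n) = 3ⁿ + 1ⁿ:
  e(3) = 28.
Both sides give 28 at n = 3, and the initial condition(s) match, so the closed form is consistent.

Yes, the closed form is correct.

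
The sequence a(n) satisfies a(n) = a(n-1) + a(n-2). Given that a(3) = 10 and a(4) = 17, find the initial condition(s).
Work backwards using a(k) = a(k+2) - a(k+1):
a(2) = a(4) - a(3) = 17 - 10 = 7
a(1) = a(3) - a(2) = 10 - 7 = 3
a(0) = a(2) - a(1) = 7 - 3 = 4

a(0) = 4, a(1) = 3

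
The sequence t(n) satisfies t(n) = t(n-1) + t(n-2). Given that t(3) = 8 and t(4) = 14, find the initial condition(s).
Work backwards using t(k) = t(k+2) - t(k+1):
t(2) = t(4) - t(3) = 14 - 8 = 6
t(1) = t(3) - t(2) = 8 - 6 = 2
t(0) = t(2) - t(1) = 6 - 2 = 4

t(0) = 4, t(1) = 2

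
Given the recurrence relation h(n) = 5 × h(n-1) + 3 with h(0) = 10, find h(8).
Computing step by step:
h(0) = 10
h(1) = 5 × 10 + 3 = 53
h(2) = 5 × 53 + 3 = 268
h(3) = 5 × 268 + 3 = 1343
h(4) = 5 × 1343 + 3 = 6718
h(5) = 5 × 6718 + 3 = 33593
h(6) = 5 × 33593 + 3 = 167968
h(7) = 5 × 167968 + 3 = 839843
h(8) = 5 × 839843 + 3 = 4199218

4199218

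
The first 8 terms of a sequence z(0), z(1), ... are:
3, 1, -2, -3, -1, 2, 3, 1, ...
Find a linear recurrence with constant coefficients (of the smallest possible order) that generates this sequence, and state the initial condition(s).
Look for the lowest-order linear relation among consecutive terms.
Observation: z(n) - 1·z(n-1) - (-1)·z(n-2) = 0 holds for the shown terms, and no order-1 relation z(n) = α·z(n-1) + β fits.
Check at n=3: 1·-2 + (-1)·1 = -3. ✓

z(n) = z(n-1) - z(n-2), z(0) = 3, z(1) = 1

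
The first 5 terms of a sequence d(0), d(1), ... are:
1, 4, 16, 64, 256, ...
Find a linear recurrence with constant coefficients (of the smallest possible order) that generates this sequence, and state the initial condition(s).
Look for the lowest-order linear relation among consecutive terms.
Observation: each term is 4× the previous.
Check at n=2: 4·4 = 16. ✓

d(n) = 4 × d(n-1), d(0) = 1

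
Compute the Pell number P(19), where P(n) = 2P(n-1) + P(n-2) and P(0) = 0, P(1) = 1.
Computing the sequence terms:
0, 1, 2, 5, 12, 29, 70, 169, 408, 985, 2378, 5741, 13860, 33461, 80782, 195025, 470832, 1136689, 2744210, 6625109

6625109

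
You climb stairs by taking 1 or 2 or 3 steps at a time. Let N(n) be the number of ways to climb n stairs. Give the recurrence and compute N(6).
Condition on the size of the last step (1 to 3): before it there were n-1, …, n-3 stairs climbed, and these cases are disjoint, so N(n) = N(n-1) + N(n-2) + N(n-3) (order-3 linear recurrence).
Initial conditions by direct count (compositions of i into parts ≤ 3): N(1) = 1; N(2) = 2; N(3) = 4.
Iterating the recurrence: N(4) = 7, N(5) = 13, N(6) = 24.

N(n) = N(n-1) + N(n-2) + N(n-3), N(1) = 1, N(2) = 2, N(3) = 4; N(6) = 24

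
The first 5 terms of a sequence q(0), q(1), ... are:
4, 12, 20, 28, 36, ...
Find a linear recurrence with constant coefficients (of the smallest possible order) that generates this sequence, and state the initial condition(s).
Look for the lowest-order linear relation among consecutive terms.
Observation: consecutive differences are constant (= 8).
Check at n=2: 1·12 + 8 = 20. ✓

q(n) = q(n-1) + 8, q(0) = 4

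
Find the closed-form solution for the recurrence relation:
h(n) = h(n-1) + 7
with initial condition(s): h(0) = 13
Recurrence: h(n) = h(n-1) + 7, initial: h(0) = 13.
Each step adds 7, so h(n) = h(0) + 7n = 7n + 13.

h(n) = 7n + 13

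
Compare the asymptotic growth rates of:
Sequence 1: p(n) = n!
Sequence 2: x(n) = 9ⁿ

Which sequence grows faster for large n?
Comparing growth rates:
Growth-rate hierarchy: log n ≺ any polynomial ≺ any exponential cⁿ (c>1) ≺ n! ≺ nⁿ.
factorial dominates exponential base 9 asymptotically.

p(n) grows faster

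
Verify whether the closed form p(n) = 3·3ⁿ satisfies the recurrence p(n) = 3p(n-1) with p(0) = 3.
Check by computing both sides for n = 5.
From the recurrence with p(0) = 3:
  p(0) = 3, p(1) = 9, p(2) = 27, p(3) = 81, p(4) = 243, p(5) = 729
  so the recurrence gives p(5) = 729.
From the proposed closed form p(n) = 3·3ⁿ:
  p(5) = 729.
Both sides give 729 at n = 5, and the initial condition(s) match, so the closed form is consistent.

Yes, the closed form is correct.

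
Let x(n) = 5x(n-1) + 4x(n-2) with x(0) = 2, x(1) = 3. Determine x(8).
Computing the sequence terms:
2, 3, 23, 127, 727, 4143, 23623, 134687, 767927

767927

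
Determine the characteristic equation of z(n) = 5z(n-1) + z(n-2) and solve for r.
Substitute z(n) = rⁿ and divide through by rⁿ⁻²: r² - 5r - 1 = 0
Discriminant: 5² + 4·1 = 29, not a perfect square, so by the quadratic formula r = (5 ± √29)/2.
General solution: z(n) = A·r₁ⁿ + B·r₂ⁿ where r₁,r₂ = (5 ± √29)/2

Characteristic: r² - 5r - 1 = 0, Roots: r = (5 ± √29)/2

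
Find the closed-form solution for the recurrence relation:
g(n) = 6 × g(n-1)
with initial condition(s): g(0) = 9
Recurrence: g(n) = 6 × g(n-1), initial: g(0) = 9.
Each term is 6 times the previous, so this is geometric with ratio 6. After n steps: g(n) = g(0)·6ⁿ = 9·6ⁿ.

g(n) = 9·6ⁿ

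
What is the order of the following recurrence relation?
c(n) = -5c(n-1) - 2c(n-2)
The order is the largest lag k for which c(n-k) appears. Here the deepest term is c(n-2), so the order is 2.

Order 2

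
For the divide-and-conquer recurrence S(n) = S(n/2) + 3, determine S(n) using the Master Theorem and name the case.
Master Theorem template: S(n) = a·S(n/b) + f(n).
Here: a=1, b=2, f(n)=3
Compute log_b(a) = log_2(1) = 0.
f(n) = 3 = Θ(1). Case 2: S(n) = Θ(log n).

Case 2: S(n) = Θ(log n)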